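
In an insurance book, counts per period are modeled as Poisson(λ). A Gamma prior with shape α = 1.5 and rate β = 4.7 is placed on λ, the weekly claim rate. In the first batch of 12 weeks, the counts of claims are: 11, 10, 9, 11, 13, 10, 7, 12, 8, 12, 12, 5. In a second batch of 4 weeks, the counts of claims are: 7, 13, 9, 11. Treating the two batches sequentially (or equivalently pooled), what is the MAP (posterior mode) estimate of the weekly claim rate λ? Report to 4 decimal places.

7.7536

With a Gamma(shape α, rate β) prior, the Poisson likelihood is conjugate: the posterior is Gamma(α + ΣXᵢ, β + n).
Batch 1: sum of counts S = 120 over n = 12 weeks.
After batch 1: Gamma(α+S, β+n) = Gamma(1.5+120, 4.7+12) = Gamma(121.5, 16.7).
Batch 2: sum of counts S = 40 over n = 4 weeks.
After batch 2: Gamma(α+S, β+n) = Gamma(121.5+40, 16.7+4) = Gamma(161.5, 20.7).
Mode of Gamma(α,β) for α≥1 is (α−1)/β = 160.5/20.7 = 7.7536.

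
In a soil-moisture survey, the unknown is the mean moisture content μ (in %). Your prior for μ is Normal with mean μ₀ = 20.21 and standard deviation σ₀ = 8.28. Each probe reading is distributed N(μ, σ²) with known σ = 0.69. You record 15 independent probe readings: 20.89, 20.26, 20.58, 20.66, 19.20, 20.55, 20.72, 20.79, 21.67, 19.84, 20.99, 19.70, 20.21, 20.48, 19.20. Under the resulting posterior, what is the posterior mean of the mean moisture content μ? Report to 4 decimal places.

20.3826

For Normal data with known variance σ², a Normal(μ₀, σ₀²) prior on μ is conjugate. Posterior precision = 1/σ₀² + n/σ²; posterior mean is the precision-weighted average of μ₀ and x̄.
Σxᵢ = 20.89 + 20.26 + 20.58 + 20.66 + 19.20 + 20.55 + 20.72 + 20.79 + 21.67 + 19.84 + 20.99 + 19.70 + 20.21 + 20.48 + 19.20 = 305.74, so n·x̄ = 305.74.
σ₀² = 8.28² = 68.5584, σ² = 0.69² = 0.4761; σ² + n·σ₀² = 0.4761 + 15·68.5584 = 1028.8521.
Posterior mean = (μ₀/σ₀² + n·x̄/σ²)/(1/σ₀² + n/σ²) = (σ²·μ₀ + σ₀²·n·x̄)/(σ² + n·σ₀²) = (0.4761·20.21 + 68.5584·305.74)/1028.8521 = 20970.667197/1028.8521 = 20.3826.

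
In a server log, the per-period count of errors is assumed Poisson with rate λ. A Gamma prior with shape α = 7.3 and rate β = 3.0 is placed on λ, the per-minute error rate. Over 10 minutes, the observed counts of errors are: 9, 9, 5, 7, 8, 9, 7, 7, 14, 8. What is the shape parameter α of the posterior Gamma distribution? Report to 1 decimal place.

90.3

With a Gamma(shape α, rate β) prior, the Poisson likelihood is conjugate: the posterior is Gamma(α + ΣXᵢ, β + n).
Sum of counts S = 83 over n = 10 minutes.
Posterior: Gamma(α+S, β+n) = Gamma(7.3+83, 3.0+10) = Gamma(90.3, 13.0).
Posterior α = 90.3.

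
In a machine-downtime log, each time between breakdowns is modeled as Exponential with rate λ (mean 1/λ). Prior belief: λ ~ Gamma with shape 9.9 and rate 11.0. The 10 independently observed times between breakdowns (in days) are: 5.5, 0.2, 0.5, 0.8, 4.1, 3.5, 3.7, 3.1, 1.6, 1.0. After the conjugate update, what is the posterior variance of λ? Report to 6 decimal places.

With a Gamma(shape α, rate β) prior on the exponential rate λ, the posterior after n observations with total T = Σxᵢ is Gamma(α+n, β+T).
Sum of observations T = 24.0 days; n = 10.
Posterior: Gamma(9.9+10, 11.0+24.0) = Gamma(19.9, 35.0).
Var = α/β² = 0.016245.

0.016245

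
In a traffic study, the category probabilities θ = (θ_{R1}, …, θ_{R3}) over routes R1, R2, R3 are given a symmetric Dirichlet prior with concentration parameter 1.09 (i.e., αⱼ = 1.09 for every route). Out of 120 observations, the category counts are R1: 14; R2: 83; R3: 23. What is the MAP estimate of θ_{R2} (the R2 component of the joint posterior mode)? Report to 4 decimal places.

The Dirichlet prior is conjugate to the Multinomial likelihood: each posterior αⱼ = prior αⱼ + observed count nⱼ.
Posterior concentration: (15.09, 84.09, 24.09), total = 123.27.
Joint mode component: (α_{R2}−1)/(Σα−K) = 83.09/120.27 = 0.6909.

0.6909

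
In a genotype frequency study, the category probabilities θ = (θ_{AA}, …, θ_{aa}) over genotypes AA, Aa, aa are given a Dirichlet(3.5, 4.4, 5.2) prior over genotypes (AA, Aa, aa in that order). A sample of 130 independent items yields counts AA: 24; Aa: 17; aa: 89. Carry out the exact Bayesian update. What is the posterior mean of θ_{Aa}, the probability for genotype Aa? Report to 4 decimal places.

0.1495

The Dirichlet prior is conjugate to the Multinomial likelihood: each posterior αⱼ = prior αⱼ + observed count nⱼ.
Posterior concentration: (27.5, 21.4, 94.2), total = 143.1.
E[θ_{Aa}|data] = α_{Aa}/Σα = 21.4/143.1 = 0.1495.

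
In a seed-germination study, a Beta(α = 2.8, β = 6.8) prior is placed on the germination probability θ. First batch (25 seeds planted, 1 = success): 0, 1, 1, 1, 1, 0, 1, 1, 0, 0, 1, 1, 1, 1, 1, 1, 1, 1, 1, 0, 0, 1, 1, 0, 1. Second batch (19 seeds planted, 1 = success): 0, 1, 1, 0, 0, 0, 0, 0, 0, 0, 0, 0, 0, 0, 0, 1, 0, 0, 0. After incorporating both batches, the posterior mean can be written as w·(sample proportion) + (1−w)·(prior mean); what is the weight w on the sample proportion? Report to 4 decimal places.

The Beta prior is conjugate to a Binomial/Bernoulli likelihood; the update adds successes to α and failures to β.
Total number of seeds planted: n = 25 + 19 = 44.
Posterior mean = (α₀+k)/(α₀+β₀+n) = [n/(α₀+β₀+n)]·(k/n) + [(α₀+β₀)/(α₀+β₀+n)]·α₀/(α₀+β₀), so only n and the prior enter the weight.
The weight on the data is w = n/(α₀+β₀+n) = 44/(2.8+6.8+44) = 44/53.6 = 0.8209.

0.8209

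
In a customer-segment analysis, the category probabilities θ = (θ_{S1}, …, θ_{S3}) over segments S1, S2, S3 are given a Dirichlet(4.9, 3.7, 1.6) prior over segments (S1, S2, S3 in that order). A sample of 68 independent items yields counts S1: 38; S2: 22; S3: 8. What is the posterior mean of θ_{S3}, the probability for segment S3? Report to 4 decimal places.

The Dirichlet prior is conjugate to the Multinomial likelihood: each posterior αⱼ = prior αⱼ + observed count nⱼ.
Posterior concentration: (42.9, 25.7, 9.6), total = 78.2.
E[θ_{S3}|data] = α_{S3}/Σα = 9.6/78.2 = 0.1228.

0.1228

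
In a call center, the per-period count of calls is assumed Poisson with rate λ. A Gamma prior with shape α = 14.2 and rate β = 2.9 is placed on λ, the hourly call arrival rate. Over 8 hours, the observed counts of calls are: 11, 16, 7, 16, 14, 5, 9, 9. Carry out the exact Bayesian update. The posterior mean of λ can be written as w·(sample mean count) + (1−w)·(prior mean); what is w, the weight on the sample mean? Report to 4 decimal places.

0.7339

With a Gamma(shape α, rate β) prior, the Poisson likelihood is conjugate: the posterior is Gamma(α + ΣXᵢ, β + n).
Posterior mean = (α₀+S)/(β₀+n) = [n/(β₀+n)]·(S/n) + [β₀/(β₀+n)]·(α₀/β₀), so only n and β₀ enter the weight.
Weight on data w = n/(β₀+n) = 8/(2.9+8) = 8/10.9 = 0.7339.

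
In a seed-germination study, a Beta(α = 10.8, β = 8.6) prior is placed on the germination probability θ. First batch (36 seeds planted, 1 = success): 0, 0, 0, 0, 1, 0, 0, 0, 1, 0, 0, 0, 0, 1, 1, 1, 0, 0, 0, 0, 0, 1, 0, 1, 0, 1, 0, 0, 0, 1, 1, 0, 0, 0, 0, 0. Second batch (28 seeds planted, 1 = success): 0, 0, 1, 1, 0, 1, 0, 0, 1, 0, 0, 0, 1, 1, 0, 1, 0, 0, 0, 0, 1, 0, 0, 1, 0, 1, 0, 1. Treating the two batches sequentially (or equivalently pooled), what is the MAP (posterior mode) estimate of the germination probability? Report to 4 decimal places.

The Beta prior is conjugate to a Binomial/Bernoulli likelihood; the update adds successes to α and failures to β.
After batch 1: Beta(10.8+10, 8.6+26) = Beta(20.8, 34.6).
After batch 2: Beta(20.8+11, 34.6+17) = Beta(31.8, 51.6).
Mode of Beta(a,b) for a,b>1 is (a−1)/(a+b−2) = 30.8/81.4 = 0.3784.

0.3784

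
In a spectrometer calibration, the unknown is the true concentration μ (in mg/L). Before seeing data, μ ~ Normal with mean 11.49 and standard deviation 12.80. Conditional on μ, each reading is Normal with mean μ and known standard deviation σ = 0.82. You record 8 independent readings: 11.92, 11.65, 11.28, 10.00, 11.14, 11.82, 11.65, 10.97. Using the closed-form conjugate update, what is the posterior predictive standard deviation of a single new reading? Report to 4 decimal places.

For Normal data with known variance σ², a Normal(μ₀, σ₀²) prior on μ is conjugate. Posterior precision = 1/σ₀² + n/σ²; posterior mean is the precision-weighted average of μ₀ and x̄.
σ₀² = 12.80² = 163.84, σ² = 0.82² = 0.6724; σ² + n·σ₀² = 0.6724 + 8·163.84 = 1311.3924.
Posterior precision = 1/σ₀² + n/σ² = 1/163.84 + 8/0.6724 = (σ² + n·σ₀²)/(σ₀²σ²) = 1311.3924/(163.84·0.6724); posterior variance σₙ² = σ₀²σ²/(σ² + n·σ₀²) = 163.84·0.6724/1311.3924 = 0.084007.
Predictive variance for one new observation = σₙ² + σ² = 163.84·0.6724/1311.3924 + 0.6724 = σ²·(σ₀² + 1311.3924)/1311.3924 = 0.6724·1475.2324/1311.3924 = 0.756407; SD = √(0.6724·1475.2324/1311.3924) = 0.8697.

0.8697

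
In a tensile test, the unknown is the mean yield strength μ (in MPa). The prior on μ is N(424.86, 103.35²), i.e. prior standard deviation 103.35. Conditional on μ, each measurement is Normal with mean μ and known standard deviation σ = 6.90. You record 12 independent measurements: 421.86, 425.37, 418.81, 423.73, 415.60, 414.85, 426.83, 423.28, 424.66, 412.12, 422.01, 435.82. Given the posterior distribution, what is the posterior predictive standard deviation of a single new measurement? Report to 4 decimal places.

7.1816

For Normal data with known variance σ², a Normal(μ₀, σ₀²) prior on μ is conjugate. Posterior precision = 1/σ₀² + n/σ²; posterior mean is the precision-weighted average of μ₀ and x̄.
σ₀² = 103.35² = 10681.2225, σ² = 6.90² = 47.61; σ² + n·σ₀² = 47.61 + 12·10681.2225 = 128222.28.
Posterior precision = 1/σ₀² + n/σ² = 1/10681.2225 + 12/47.61 = (σ² + n·σ₀²)/(σ₀²σ²) = 128222.28/(10681.2225·47.61); posterior variance σₙ² = σ₀²σ²/(σ² + n·σ₀²) = 10681.2225·47.61/128222.28 = 3.966027.
Predictive variance for one new observation = σₙ² + σ² = 10681.2225·47.61/128222.28 + 47.61 = σ²·(σ₀² + 128222.28)/128222.28 = 47.61·138903.5025/128222.28 = 51.576027; SD = √(47.61·138903.5025/128222.28) = 7.1816.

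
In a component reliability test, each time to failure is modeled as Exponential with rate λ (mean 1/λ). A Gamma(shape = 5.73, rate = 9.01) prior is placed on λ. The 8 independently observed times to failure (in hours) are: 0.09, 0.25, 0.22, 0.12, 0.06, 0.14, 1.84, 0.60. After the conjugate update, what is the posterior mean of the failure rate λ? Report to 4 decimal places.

1.1135

With a Gamma(shape α, rate β) prior on the exponential rate λ, the posterior after n observations with total T = Σxᵢ is Gamma(α+n, β+T).
Sum of observations T = 3.32 hours; n = 8.
Posterior: Gamma(5.73+8, 9.01+3.32) = Gamma(13.73, 12.33).
Posterior mean of λ = α/β = 13.73/12.33 = 1.1135.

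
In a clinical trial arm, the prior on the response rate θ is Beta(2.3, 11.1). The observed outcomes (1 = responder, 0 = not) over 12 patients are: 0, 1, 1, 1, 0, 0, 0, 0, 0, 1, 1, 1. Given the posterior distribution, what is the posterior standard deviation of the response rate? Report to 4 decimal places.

The Beta prior is conjugate to a Binomial/Bernoulli likelihood; the update adds successes to α and failures to β.
Posterior: Beta(α+k, β+n−k) = Beta(2.3+6, 11.1+6) = Beta(8.3, 17.1).
Var = αβ/((α+β)²(α+β+1)) = 8.3·17.1/(25.4²·26.4) = 0.00833303; SD = √0.00833303 = 0.0913.

0.0913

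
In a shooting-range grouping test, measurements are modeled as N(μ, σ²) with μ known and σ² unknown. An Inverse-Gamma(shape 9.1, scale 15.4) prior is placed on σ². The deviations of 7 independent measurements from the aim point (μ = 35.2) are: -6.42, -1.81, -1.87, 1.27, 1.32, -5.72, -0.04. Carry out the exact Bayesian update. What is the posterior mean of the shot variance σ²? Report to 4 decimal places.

4.9511

With known mean μ and an Inverse-Gamma(α, β) prior on σ², the Normal likelihood is conjugate: posterior is Inv-Gamma(α + n/2, β + Σ(xᵢ−μ)²/2).
Σ(xᵢ−μ)² = (-6.42)² + (-1.81)² + (-1.87)² + (1.27)² + (1.32)² + (-5.72)² + (-0.04)² = 84.0647.
Posterior: Inv-Gamma(9.1 + 7/2, 15.4 + 84.0647/2) = Inv-Gamma(12.60, 57.43235).
E[σ²|data] = β/(α−1) = 57.43235/11.60 = 4.9511.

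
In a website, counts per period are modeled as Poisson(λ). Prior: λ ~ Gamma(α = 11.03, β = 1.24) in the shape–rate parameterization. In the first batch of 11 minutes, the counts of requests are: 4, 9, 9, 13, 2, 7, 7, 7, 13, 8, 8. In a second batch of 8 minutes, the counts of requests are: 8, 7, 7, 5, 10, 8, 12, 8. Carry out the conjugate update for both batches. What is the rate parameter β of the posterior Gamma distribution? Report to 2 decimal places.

With a Gamma(shape α, rate β) prior, the Poisson likelihood is conjugate: the posterior is Gamma(α + ΣXᵢ, β + n).
Batch 1: sum of counts S = 87 over n = 11 minutes.
After batch 1: Gamma(α+S, β+n) = Gamma(11.03+87, 1.24+11) = Gamma(98.03, 12.24).
Batch 2: sum of counts S = 65 over n = 8 minutes.
After batch 2: Gamma(α+S, β+n) = Gamma(98.03+65, 12.24+8) = Gamma(163.03, 20.24).
Posterior β = 20.24.

20.24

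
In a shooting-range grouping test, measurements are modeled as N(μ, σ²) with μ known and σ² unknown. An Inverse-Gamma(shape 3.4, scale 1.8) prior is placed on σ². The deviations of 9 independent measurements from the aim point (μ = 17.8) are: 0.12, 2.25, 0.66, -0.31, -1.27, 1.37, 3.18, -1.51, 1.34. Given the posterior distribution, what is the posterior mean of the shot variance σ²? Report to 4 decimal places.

1.9483

With known mean μ and an Inverse-Gamma(α, β) prior on σ², the Normal likelihood is conjugate: posterior is Inv-Gamma(α + n/2, β + Σ(xᵢ−μ)²/2).
Σ(xᵢ−μ)² = (0.12)² + (2.25)² + (0.66)² + (-0.31)² + (-1.27)² + (1.37)² + (3.18)² + (-1.51)² + (1.34)² = 23.2865.
Posterior: Inv-Gamma(3.4 + 9/2, 1.8 + 23.2865/2) = Inv-Gamma(7.90, 13.44325).
E[σ²|data] = β/(α−1) = 13.44325/6.90 = 1.9483.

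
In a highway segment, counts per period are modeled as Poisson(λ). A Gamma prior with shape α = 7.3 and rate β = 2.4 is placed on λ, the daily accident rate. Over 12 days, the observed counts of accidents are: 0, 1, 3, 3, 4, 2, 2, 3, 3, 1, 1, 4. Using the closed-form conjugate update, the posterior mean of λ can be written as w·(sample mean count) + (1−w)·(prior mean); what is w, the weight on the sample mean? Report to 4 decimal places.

With a Gamma(shape α, rate β) prior, the Poisson likelihood is conjugate: the posterior is Gamma(α + ΣXᵢ, β + n).
Posterior mean = (α₀+S)/(β₀+n) = [n/(β₀+n)]·(S/n) + [β₀/(β₀+n)]·(α₀/β₀), so only n and β₀ enter the weight.
Weight on data w = n/(β₀+n) = 12/(2.4+12) = 12/14.4 = 0.8333.

0.8333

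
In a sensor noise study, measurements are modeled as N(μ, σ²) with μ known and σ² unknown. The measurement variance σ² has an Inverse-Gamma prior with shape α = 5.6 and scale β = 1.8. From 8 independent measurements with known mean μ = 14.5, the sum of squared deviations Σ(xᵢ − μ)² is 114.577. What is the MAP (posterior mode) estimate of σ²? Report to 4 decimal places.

With known mean μ and an Inverse-Gamma(α, β) prior on σ², the Normal likelihood is conjugate: posterior is Inv-Gamma(α + n/2, β + Σ(xᵢ−μ)²/2).
Posterior: Inv-Gamma(5.6 + 8/2, 1.8 + 114.577/2) = Inv-Gamma(9.60, 59.0885).
Mode = β/(α+1) = 59.0885/10.60 = 5.5744.

5.5744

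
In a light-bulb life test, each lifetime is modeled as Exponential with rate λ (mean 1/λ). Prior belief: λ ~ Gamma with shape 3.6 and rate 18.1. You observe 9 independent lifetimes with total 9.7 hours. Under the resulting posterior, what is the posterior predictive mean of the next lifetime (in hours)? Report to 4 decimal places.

2.3966

With a Gamma(shape α, rate β) prior on the exponential rate λ, the posterior after n observations with total T = Σxᵢ is Gamma(α+n, β+T).
Posterior: Gamma(3.6+9, 18.1+9.7) = Gamma(12.6, 27.8).
The predictive distribution for the next observation is Lomax; its mean is β/(α−1) = 27.8/11.6 = 2.3966.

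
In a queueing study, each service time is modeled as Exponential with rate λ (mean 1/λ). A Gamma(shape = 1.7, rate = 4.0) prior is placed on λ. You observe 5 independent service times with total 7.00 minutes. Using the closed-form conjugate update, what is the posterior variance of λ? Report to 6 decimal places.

With a Gamma(shape α, rate β) prior on the exponential rate λ, the posterior after n observations with total T = Σxᵢ is Gamma(α+n, β+T).
Posterior: Gamma(1.7+5, 4.0+7.00) = Gamma(6.7, 11.00).
Var = α/β² = 0.055372.

0.055372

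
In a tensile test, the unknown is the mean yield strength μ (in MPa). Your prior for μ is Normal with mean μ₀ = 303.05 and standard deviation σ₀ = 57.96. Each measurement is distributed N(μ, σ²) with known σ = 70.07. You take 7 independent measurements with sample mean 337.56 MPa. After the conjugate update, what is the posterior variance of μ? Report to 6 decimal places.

For Normal data with known variance σ², a Normal(μ₀, σ₀²) prior on μ is conjugate. Posterior precision = 1/σ₀² + n/σ²; posterior mean is the precision-weighted average of μ₀ and x̄.
σ₀² = 57.96² = 3359.3616, σ² = 70.07² = 4909.8049; σ² + n·σ₀² = 4909.8049 + 7·3359.3616 = 28425.3361.
Posterior precision = 1/σ₀² + n/σ² = 1/3359.3616 + 7/4909.8049 = (σ² + n·σ₀²)/(σ₀²σ²) = 28425.3361/(3359.3616·4909.8049); posterior variance σₙ² = σ₀²σ²/(σ² + n·σ₀²) = 3359.3616·4909.8049/28425.3361 = 580.250309.

580.250309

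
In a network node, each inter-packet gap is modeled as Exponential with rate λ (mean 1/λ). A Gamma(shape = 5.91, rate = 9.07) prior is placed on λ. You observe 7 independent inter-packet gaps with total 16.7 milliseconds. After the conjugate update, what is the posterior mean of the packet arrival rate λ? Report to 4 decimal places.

With a Gamma(shape α, rate β) prior on the exponential rate λ, the posterior after n observations with total T = Σxᵢ is Gamma(α+n, β+T).
Posterior: Gamma(5.91+7, 9.07+16.7) = Gamma(12.91, 25.77).
Posterior mean of λ = α/β = 12.91/25.77 = 0.5010.

0.5010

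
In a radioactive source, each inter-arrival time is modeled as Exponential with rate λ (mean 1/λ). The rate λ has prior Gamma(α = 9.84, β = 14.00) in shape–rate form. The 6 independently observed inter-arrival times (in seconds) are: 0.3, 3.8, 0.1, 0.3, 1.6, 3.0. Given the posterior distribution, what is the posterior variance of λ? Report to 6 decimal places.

0.029685

With a Gamma(shape α, rate β) prior on the exponential rate λ, the posterior after n observations with total T = Σxᵢ is Gamma(α+n, β+T).
Sum of observations T = 9.1 seconds; n = 6.
Posterior: Gamma(9.84+6, 14.00+9.1) = Gamma(15.84, 23.10).
Var = α/β² = 0.029685.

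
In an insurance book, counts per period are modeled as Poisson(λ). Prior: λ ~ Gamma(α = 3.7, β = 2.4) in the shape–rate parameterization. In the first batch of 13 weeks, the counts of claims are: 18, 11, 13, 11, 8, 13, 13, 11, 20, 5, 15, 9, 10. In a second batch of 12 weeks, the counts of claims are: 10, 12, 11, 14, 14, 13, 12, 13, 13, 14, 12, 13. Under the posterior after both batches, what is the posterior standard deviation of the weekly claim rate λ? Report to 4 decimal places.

With a Gamma(shape α, rate β) prior, the Poisson likelihood is conjugate: the posterior is Gamma(α + ΣXᵢ, β + n).
Batch 1: sum of counts S = 157 over n = 13 weeks.
After batch 1: Gamma(α+S, β+n) = Gamma(3.7+157, 2.4+13) = Gamma(160.7, 15.4).
Batch 2: sum of counts S = 151 over n = 12 weeks.
After batch 2: Gamma(α+S, β+n) = Gamma(160.7+151, 15.4+12) = Gamma(311.7, 27.4).
SD = √α/β = √311.7/27.4 = 0.6443.

0.6443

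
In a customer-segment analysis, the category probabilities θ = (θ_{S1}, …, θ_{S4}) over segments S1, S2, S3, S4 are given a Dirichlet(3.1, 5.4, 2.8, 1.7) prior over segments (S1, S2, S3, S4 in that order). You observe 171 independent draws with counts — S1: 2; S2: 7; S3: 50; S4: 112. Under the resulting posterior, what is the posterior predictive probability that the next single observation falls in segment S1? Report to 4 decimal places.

The Dirichlet prior is conjugate to the Multinomial likelihood: each posterior αⱼ = prior αⱼ + observed count nⱼ.
Posterior concentration: (5.1, 12.4, 52.8, 113.7), total = 184.0.
P(next = S1 | data) = α_{S1}/Σα = 0.0277.

0.0277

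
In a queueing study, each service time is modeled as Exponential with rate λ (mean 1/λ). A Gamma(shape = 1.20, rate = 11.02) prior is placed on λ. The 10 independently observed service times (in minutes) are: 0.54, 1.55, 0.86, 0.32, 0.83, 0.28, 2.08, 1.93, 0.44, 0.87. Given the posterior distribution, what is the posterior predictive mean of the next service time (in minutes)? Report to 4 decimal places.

2.0314

With a Gamma(shape α, rate β) prior on the exponential rate λ, the posterior after n observations with total T = Σxᵢ is Gamma(α+n, β+T).
Sum of observations T = 9.70 minutes; n = 10.
Posterior: Gamma(1.20+10, 11.02+9.70) = Gamma(11.20, 20.72).
The predictive distribution for the next observation is Lomax; its mean is β/(α−1) = 20.72/10.20 = 2.0314.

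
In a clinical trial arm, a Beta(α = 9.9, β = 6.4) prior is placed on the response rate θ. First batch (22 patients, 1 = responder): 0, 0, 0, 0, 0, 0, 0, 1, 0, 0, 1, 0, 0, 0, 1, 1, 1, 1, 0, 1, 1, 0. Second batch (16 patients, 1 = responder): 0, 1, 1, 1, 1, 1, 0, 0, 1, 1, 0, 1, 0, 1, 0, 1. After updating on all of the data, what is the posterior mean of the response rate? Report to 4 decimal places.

The Beta prior is conjugate to a Binomial/Bernoulli likelihood; the update adds successes to α and failures to β.
After batch 1: Beta(9.9+8, 6.4+14) = Beta(17.9, 20.4).
After batch 2: Beta(17.9+10, 20.4+6) = Beta(27.9, 26.4).
Posterior mean = α/(α+β) = 27.9/54.3 = 0.5138.

0.5138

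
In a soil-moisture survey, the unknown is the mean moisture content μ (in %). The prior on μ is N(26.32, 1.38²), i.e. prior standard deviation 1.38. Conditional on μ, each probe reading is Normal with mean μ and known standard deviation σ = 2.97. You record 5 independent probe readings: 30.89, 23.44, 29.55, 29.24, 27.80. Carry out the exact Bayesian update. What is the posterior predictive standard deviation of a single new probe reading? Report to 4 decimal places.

For Normal data with known variance σ², a Normal(μ₀, σ₀²) prior on μ is conjugate. Posterior precision = 1/σ₀² + n/σ²; posterior mean is the precision-weighted average of μ₀ and x̄.
σ₀² = 1.38² = 1.9044, σ² = 2.97² = 8.8209; σ² + n·σ₀² = 8.8209 + 5·1.9044 = 18.3429.
Posterior precision = 1/σ₀² + n/σ² = 1/1.9044 + 5/8.8209 = (σ² + n·σ₀²)/(σ₀²σ²) = 18.3429/(1.9044·8.8209); posterior variance σₙ² = σ₀²σ²/(σ² + n·σ₀²) = 1.9044·8.8209/18.3429 = 0.915805.
Predictive variance for one new observation = σₙ² + σ² = 1.9044·8.8209/18.3429 + 8.8209 = σ²·(σ₀² + 18.3429)/18.3429 = 8.8209·20.2473/18.3429 = 9.736705; SD = √(8.8209·20.2473/18.3429) = 3.1204.

3.1204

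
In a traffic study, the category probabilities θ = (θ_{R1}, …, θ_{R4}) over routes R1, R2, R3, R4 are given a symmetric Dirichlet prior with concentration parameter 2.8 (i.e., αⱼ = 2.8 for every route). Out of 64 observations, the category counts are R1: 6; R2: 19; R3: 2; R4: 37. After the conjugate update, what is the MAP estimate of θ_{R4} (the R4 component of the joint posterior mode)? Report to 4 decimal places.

0.5449

The Dirichlet prior is conjugate to the Multinomial likelihood: each posterior αⱼ = prior αⱼ + observed count nⱼ.
Posterior concentration: (8.8, 21.8, 4.8, 39.8), total = 75.2.
Joint mode component: (α_{R4}−1)/(Σα−K) = 38.8/71.2 = 0.5449.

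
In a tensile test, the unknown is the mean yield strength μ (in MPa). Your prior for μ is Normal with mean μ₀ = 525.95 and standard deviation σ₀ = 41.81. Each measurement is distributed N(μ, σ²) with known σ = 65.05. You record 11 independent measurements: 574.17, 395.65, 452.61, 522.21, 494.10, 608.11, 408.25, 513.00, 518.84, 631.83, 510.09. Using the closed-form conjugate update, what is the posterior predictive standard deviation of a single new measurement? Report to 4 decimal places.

For Normal data with known variance σ², a Normal(μ₀, σ₀²) prior on μ is conjugate. Posterior precision = 1/σ₀² + n/σ²; posterior mean is the precision-weighted average of μ₀ and x̄.
σ₀² = 41.81² = 1748.0761, σ² = 65.05² = 4231.5025; σ² + n·σ₀² = 4231.5025 + 11·1748.0761 = 23460.3396.
Posterior precision = 1/σ₀² + n/σ² = 1/1748.0761 + 11/4231.5025 = (σ² + n·σ₀²)/(σ₀²σ²) = 23460.3396/(1748.0761·4231.5025); posterior variance σₙ² = σ₀²σ²/(σ² + n·σ₀²) = 1748.0761·4231.5025/23460.3396 = 315.297584.
Predictive variance for one new observation = σₙ² + σ² = 1748.0761·4231.5025/23460.3396 + 4231.5025 = σ²·(σ₀² + 23460.3396)/23460.3396 = 4231.5025·25208.4157/23460.3396 = 4546.800084; SD = √(4231.5025·25208.4157/23460.3396) = 67.4300.

67.4300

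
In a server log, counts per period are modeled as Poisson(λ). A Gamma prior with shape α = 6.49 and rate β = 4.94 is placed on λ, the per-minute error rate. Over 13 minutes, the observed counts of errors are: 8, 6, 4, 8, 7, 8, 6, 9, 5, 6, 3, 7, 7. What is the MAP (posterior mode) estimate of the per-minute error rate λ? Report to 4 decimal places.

With a Gamma(shape α, rate β) prior, the Poisson likelihood is conjugate: the posterior is Gamma(α + ΣXᵢ, β + n).
Sum of counts S = 84 over n = 13 minutes.
Posterior: Gamma(α+S, β+n) = Gamma(6.49+84, 4.94+13) = Gamma(90.49, 17.94).
Mode of Gamma(α,β) for α≥1 is (α−1)/β = 89.49/17.94 = 4.9883.

4.9883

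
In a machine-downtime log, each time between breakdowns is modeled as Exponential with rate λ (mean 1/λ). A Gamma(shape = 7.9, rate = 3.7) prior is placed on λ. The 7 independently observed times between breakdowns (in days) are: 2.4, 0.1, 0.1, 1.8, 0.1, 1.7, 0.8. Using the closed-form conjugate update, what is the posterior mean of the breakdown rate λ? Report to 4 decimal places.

With a Gamma(shape α, rate β) prior on the exponential rate λ, the posterior after n observations with total T = Σxᵢ is Gamma(α+n, β+T).
Sum of observations T = 7.0 days; n = 7.
Posterior: Gamma(7.9+7, 3.7+7.0) = Gamma(14.9, 10.7).
Posterior mean of λ = α/β = 14.9/10.7 = 1.3925.

1.3925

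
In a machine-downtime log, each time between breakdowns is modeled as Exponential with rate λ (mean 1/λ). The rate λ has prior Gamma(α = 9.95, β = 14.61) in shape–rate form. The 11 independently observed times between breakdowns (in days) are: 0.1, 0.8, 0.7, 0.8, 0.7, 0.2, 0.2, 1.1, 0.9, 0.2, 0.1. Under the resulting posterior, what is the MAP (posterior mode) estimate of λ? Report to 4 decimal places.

With a Gamma(shape α, rate β) prior on the exponential rate λ, the posterior after n observations with total T = Σxᵢ is Gamma(α+n, β+T).
Sum of observations T = 5.8 days; n = 11.
Posterior: Gamma(9.95+11, 14.61+5.8) = Gamma(20.95, 20.41).
Mode = (α−1)/β = 0.9775.

0.9775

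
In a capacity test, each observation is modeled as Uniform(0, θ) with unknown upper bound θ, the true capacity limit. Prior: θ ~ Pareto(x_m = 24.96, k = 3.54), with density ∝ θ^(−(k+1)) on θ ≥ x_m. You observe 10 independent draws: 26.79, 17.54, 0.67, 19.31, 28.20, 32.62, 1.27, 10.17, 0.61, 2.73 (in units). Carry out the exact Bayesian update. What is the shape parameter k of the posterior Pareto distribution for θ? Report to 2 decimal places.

13.54

A Pareto(scale x_m, shape k) prior on the upper bound θ of Uniform(0, θ) is conjugate: posterior is Pareto(max(x_m, max xᵢ), k + n).
Sample maximum = 32.62; prior scale x_m = 24.96 → posterior scale = max = 32.62.
Posterior shape = 3.54 + 10 = 13.54.
Posterior shape k = 13.54.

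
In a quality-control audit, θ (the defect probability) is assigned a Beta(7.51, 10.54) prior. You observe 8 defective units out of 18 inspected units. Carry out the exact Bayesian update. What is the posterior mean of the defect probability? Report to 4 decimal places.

0.4302

The Beta prior is conjugate to a Binomial/Bernoulli likelihood; the update adds successes to α and failures to β.
Posterior: Beta(α+k, β+n−k) = Beta(7.51+8, 10.54+10) = Beta(15.51, 20.54).
Posterior mean = α/(α+β) = 15.51/36.05 = 0.4302.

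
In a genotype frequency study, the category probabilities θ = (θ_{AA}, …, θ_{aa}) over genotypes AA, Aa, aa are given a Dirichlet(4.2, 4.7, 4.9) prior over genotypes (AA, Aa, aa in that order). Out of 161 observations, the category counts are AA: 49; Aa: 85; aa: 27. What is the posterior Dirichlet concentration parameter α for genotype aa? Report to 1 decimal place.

31.9

The Dirichlet prior is conjugate to the Multinomial likelihood: each posterior αⱼ = prior αⱼ + observed count nⱼ.
Posterior concentration: (53.2, 89.7, 31.9), total = 174.8.
α_{aa} = 4.9 + 27 = 31.9.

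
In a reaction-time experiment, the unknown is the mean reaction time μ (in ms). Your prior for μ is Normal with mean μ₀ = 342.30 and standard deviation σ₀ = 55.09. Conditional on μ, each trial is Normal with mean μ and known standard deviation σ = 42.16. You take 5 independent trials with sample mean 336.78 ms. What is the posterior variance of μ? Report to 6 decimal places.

318.218665

For Normal data with known variance σ², a Normal(μ₀, σ₀²) prior on μ is conjugate. Posterior precision = 1/σ₀² + n/σ²; posterior mean is the precision-weighted average of μ₀ and x̄.
σ₀² = 55.09² = 3034.9081, σ² = 42.16² = 1777.4656; σ² + n·σ₀² = 1777.4656 + 5·3034.9081 = 16952.0061.
Posterior precision = 1/σ₀² + n/σ² = 1/3034.9081 + 5/1777.4656 = (σ² + n·σ₀²)/(σ₀²σ²) = 16952.0061/(3034.9081·1777.4656); posterior variance σₙ² = σ₀²σ²/(σ² + n·σ₀²) = 3034.9081·1777.4656/16952.0061 = 318.218665.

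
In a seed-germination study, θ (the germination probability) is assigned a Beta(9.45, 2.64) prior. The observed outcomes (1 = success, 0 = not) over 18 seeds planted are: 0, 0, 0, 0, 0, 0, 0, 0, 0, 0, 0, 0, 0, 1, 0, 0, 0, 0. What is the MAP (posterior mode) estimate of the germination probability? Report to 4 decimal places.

The Beta prior is conjugate to a Binomial/Bernoulli likelihood; the update adds successes to α and failures to β.
Posterior: Beta(α+k, β+n−k) = Beta(9.45+1, 2.64+17) = Beta(10.45, 19.64).
Mode of Beta(a,b) for a,b>1 is (a−1)/(a+b−2) = 9.45/28.09 = 0.3364.

0.3364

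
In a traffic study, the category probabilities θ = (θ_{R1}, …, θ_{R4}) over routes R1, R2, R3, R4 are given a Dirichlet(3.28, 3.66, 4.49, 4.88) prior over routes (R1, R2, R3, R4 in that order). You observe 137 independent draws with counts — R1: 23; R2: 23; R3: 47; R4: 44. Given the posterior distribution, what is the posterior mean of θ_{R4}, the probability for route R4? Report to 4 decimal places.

The Dirichlet prior is conjugate to the Multinomial likelihood: each posterior αⱼ = prior αⱼ + observed count nⱼ.
Posterior concentration: (26.28, 26.66, 51.49, 48.88), total = 153.31.
E[θ_{R4}|data] = α_{R4}/Σα = 48.88/153.31 = 0.3188.

0.3188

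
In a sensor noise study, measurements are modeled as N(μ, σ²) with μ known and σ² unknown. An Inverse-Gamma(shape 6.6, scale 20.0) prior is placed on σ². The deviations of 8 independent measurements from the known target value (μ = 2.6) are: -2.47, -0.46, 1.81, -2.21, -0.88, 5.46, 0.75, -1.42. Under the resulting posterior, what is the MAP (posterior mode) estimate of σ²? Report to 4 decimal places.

3.7775

With known mean μ and an Inverse-Gamma(α, β) prior on σ², the Normal likelihood is conjugate: posterior is Inv-Gamma(α + n/2, β + Σ(xᵢ−μ)²/2).
Σ(xᵢ−μ)² = (-2.47)² + (-0.46)² + (1.81)² + (-2.21)² + (-0.88)² + (5.46)² + (0.75)² + (-1.42)² = 47.6376.
Posterior: Inv-Gamma(6.6 + 8/2, 20.0 + 47.6376/2) = Inv-Gamma(10.60, 43.81880).
Mode = β/(α+1) = 43.81880/11.60 = 3.7775.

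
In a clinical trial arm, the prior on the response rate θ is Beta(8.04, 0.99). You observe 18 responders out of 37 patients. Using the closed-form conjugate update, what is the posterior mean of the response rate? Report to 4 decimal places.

The Beta prior is conjugate to a Binomial/Bernoulli likelihood; the update adds successes to α and failures to β.
Posterior: Beta(α+k, β+n−k) = Beta(8.04+18, 0.99+19) = Beta(26.04, 19.99).
Posterior mean = α/(α+β) = 26.04/46.03 = 0.5657.

0.5657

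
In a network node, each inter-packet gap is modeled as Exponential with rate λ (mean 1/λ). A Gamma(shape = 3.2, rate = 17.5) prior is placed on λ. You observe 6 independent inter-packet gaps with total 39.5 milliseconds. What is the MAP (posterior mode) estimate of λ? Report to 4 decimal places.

0.1439

With a Gamma(shape α, rate β) prior on the exponential rate λ, the posterior after n observations with total T = Σxᵢ is Gamma(α+n, β+T).
Posterior: Gamma(3.2+6, 17.5+39.5) = Gamma(9.2, 57.0).
Mode = (α−1)/β = 0.1439.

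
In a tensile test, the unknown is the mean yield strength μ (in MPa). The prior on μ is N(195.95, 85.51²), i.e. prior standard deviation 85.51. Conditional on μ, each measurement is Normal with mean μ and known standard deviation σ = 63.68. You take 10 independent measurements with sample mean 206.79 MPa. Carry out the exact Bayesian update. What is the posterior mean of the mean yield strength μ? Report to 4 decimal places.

206.2204

For Normal data with known variance σ², a Normal(μ₀, σ₀²) prior on μ is conjugate. Posterior precision = 1/σ₀² + n/σ²; posterior mean is the precision-weighted average of μ₀ and x̄.
n·x̄ = 10·206.79 = 2067.9.
σ₀² = 85.51² = 7311.9601, σ² = 63.68² = 4055.1424; σ² + n·σ₀² = 4055.1424 + 10·7311.9601 = 77174.7434.
Posterior mean = (μ₀/σ₀² + n·x̄/σ²)/(1/σ₀² + n/σ²) = (σ²·μ₀ + σ₀²·n·x̄)/(σ² + n·σ₀²) = (4055.1424·195.95 + 7311.9601·2067.9)/77174.7434 = 15915007.44407/77174.7434 = 206.2204.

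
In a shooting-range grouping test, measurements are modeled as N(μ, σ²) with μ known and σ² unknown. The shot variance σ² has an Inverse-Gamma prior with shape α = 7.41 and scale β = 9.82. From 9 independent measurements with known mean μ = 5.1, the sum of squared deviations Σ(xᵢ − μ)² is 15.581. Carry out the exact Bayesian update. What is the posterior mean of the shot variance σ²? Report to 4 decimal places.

1.6142

With known mean μ and an Inverse-Gamma(α, β) prior on σ², the Normal likelihood is conjugate: posterior is Inv-Gamma(α + n/2, β + Σ(xᵢ−μ)²/2).
Posterior: Inv-Gamma(7.41 + 9/2, 9.82 + 15.581/2) = Inv-Gamma(11.91, 17.6105).
E[σ²|data] = β/(α−1) = 17.6105/10.91 = 1.6142.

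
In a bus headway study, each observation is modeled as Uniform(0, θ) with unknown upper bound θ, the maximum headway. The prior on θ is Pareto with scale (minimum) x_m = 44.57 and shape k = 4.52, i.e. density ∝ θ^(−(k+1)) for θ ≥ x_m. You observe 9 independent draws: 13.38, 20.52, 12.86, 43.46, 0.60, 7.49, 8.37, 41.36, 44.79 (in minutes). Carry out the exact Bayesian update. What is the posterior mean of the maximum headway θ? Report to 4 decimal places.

A Pareto(scale x_m, shape k) prior on the upper bound θ of Uniform(0, θ) is conjugate: posterior is Pareto(max(x_m, max xᵢ), k + n).
Sample maximum = 44.79; prior scale x_m = 44.57 → posterior scale = max = 44.79.
Posterior shape = 4.52 + 9 = 13.52.
E[θ|data] = k·x_m/(k−1) = 13.52·44.79/12.52 = 48.3675.

48.3675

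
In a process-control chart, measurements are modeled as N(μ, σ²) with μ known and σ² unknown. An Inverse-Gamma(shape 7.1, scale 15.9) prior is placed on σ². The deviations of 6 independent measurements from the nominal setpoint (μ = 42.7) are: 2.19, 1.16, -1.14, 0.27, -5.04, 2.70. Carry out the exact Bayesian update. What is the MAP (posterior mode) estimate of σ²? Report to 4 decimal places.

3.2435

With known mean μ and an Inverse-Gamma(α, β) prior on σ², the Normal likelihood is conjugate: posterior is Inv-Gamma(α + n/2, β + Σ(xᵢ−μ)²/2).
Σ(xᵢ−μ)² = (2.19)² + (1.16)² + (-1.14)² + (0.27)² + (-5.04)² + (2.70)² = 40.2058.
Posterior: Inv-Gamma(7.1 + 6/2, 15.9 + 40.2058/2) = Inv-Gamma(10.10, 36.00290).
Mode = β/(α+1) = 36.00290/11.10 = 3.2435.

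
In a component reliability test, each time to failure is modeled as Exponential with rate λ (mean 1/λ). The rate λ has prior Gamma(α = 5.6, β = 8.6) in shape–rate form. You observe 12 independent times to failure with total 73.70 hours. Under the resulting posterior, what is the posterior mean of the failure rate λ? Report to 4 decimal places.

With a Gamma(shape α, rate β) prior on the exponential rate λ, the posterior after n observations with total T = Σxᵢ is Gamma(α+n, β+T).
Posterior: Gamma(5.6+12, 8.6+73.70) = Gamma(17.6, 82.30).
Posterior mean of λ = α/β = 17.6/82.30 = 0.2139.

0.2139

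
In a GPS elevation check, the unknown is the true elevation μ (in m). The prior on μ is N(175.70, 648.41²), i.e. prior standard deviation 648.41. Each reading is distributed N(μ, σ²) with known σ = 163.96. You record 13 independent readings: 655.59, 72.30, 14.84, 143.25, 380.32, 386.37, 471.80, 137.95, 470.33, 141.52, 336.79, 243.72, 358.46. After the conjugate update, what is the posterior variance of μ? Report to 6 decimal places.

For Normal data with known variance σ², a Normal(μ₀, σ₀²) prior on μ is conjugate. Posterior precision = 1/σ₀² + n/σ²; posterior mean is the precision-weighted average of μ₀ and x̄.
σ₀² = 648.41² = 420435.5281, σ² = 163.96² = 26882.8816; σ² + n·σ₀² = 26882.8816 + 13·420435.5281 = 5492544.7469.
Posterior precision = 1/σ₀² + n/σ² = 1/420435.5281 + 13/26882.8816 = (σ² + n·σ₀²)/(σ₀²σ²) = 5492544.7469/(420435.5281·26882.8816); posterior variance σₙ² = σ₀²σ²/(σ² + n·σ₀²) = 420435.5281·26882.8816/5492544.7469 = 2057.792707.

2057.792707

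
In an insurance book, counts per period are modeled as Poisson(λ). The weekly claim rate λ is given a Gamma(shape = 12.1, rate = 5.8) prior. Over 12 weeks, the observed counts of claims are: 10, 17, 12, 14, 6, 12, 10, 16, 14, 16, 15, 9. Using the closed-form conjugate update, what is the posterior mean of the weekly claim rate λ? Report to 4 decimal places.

With a Gamma(shape α, rate β) prior, the Poisson likelihood is conjugate: the posterior is Gamma(α + ΣXᵢ, β + n).
Sum of counts S = 151 over n = 12 weeks.
Posterior: Gamma(α+S, β+n) = Gamma(12.1+151, 5.8+12) = Gamma(163.1, 17.8).
Posterior mean = α/β = 163.1/17.8 = 9.1629.

9.1629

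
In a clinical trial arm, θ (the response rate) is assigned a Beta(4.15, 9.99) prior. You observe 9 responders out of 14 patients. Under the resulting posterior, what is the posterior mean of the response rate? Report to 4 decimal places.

The Beta prior is conjugate to a Binomial/Bernoulli likelihood; the update adds successes to α and failures to β.
Posterior: Beta(α+k, β+n−k) = Beta(4.15+9, 9.99+5) = Beta(13.15, 14.99).
Posterior mean = α/(α+β) = 13.15/28.14 = 0.4673.

0.4673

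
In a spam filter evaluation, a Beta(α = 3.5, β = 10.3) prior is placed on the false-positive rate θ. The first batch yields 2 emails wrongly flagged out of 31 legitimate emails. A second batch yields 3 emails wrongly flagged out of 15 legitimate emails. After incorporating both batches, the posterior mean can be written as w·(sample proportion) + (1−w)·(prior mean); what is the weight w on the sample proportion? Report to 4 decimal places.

The Beta prior is conjugate to a Binomial/Bernoulli likelihood; the update adds successes to α and failures to β.
Total number of legitimate emails: n = 31 + 15 = 46.
Posterior mean = (α₀+k)/(α₀+β₀+n) = [n/(α₀+β₀+n)]·(k/n) + [(α₀+β₀)/(α₀+β₀+n)]·α₀/(α₀+β₀), so only n and the prior enter the weight.
The weight on the data is w = n/(α₀+β₀+n) = 46/(3.5+10.3+46) = 46/59.8 = 0.7692.

0.7692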